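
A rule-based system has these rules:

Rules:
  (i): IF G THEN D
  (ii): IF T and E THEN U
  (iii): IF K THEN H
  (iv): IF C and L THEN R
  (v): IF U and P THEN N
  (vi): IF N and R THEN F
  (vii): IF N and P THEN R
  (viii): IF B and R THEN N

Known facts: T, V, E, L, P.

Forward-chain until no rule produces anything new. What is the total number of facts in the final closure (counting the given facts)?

9

[1] (ii) [IF T and E THEN U]. ⇒ new: U.
[2] (v) [IF U and P THEN N]. ⇒ new: N.
[3] (vii) [IF N and P THEN R]. ⇒ new: R.
[4] (vi) [IF N and R THEN F]. ⇒ new: F.
Closure: {E, F, L, N, P, R, T, U, V} — 9 facts.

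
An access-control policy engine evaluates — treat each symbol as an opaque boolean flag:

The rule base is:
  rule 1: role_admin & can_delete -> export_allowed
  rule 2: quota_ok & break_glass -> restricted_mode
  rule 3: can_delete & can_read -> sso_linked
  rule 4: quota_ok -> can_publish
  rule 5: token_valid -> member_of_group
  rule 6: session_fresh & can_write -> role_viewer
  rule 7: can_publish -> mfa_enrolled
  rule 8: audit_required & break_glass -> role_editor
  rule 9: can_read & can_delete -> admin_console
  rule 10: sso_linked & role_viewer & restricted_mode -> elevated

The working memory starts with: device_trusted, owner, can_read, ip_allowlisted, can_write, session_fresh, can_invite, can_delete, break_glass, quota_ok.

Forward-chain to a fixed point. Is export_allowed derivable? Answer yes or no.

no

[1] rule 2 [quota_ok & break_glass -> restricted_mode]; rule 3 [can_delete & can_read -> sso_linked]; rule 4 [quota_ok -> can_publish]; rule 6 [session_fresh & can_write -> role_viewer]; rule 9 [can_read & can_delete -> admin_console]. ⇒ new: restricted_mode, sso_linked, can_publish, role_viewer, admin_console.
[2] rule 7 [can_publish -> mfa_enrolled]; rule 10 [sso_linked & role_viewer & restricted_mode -> elevated]. ⇒ new: mfa_enrolled, elevated.
Fixed point reached. export_allowed is concluded only by rule 1; rule 1 needs role_admin (never derived).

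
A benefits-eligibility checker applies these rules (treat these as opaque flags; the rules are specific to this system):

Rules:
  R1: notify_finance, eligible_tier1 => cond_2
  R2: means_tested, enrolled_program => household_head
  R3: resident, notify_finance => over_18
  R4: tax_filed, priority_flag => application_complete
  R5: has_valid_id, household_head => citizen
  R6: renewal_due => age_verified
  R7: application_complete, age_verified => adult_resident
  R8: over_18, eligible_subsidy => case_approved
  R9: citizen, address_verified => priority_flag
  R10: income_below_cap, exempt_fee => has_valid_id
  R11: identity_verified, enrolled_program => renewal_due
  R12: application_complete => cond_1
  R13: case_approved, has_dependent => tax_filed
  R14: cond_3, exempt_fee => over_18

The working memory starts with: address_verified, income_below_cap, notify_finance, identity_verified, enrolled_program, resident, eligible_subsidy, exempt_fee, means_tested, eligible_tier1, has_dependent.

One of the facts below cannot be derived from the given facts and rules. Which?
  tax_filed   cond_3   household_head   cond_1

cond_3

Round 1: R1 [notify_finance, eligible_tier1 => cond_2]; R2 [means_tested, enrolled_program => household_head]; R3 [resident, notify_finance => over_18]; R10 [income_below_cap, exempt_fee => has_valid_id]; R11 [identity_verified, enrolled_program => renewal_due]. Adds cond_2, household_head, over_18, has_valid_id, renewal_due.
Round 2: R5 [has_valid_id, household_head => citizen]; R6 [renewal_due => age_verified]; R8 [over_18, eligible_subsidy => case_approved]. Adds citizen, age_verified, case_approved.
Round 3: R9 [citizen, address_verified => priority_flag]; R13 [case_approved, has_dependent => tax_filed]. Adds priority_flag, tax_filed.
Round 4: R4 [tax_filed, priority_flag => application_complete]. Adds application_complete.
Round 5: R7 [application_complete, age_verified => adult_resident]; R12 [application_complete => cond_1]. Adds adult_resident, cond_1.
Derived: cond_1 (round 5), household_head (round 1), tax_filed (round 3). cond_3 never appears in any round.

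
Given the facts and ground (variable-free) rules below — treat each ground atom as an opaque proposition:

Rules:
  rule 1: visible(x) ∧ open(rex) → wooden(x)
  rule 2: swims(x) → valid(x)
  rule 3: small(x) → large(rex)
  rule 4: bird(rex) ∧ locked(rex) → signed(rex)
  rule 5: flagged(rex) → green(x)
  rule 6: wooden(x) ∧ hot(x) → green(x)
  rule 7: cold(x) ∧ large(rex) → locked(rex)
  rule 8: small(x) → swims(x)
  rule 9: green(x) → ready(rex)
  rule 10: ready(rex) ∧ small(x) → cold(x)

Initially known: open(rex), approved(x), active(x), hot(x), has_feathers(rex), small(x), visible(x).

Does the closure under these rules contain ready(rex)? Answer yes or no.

Round 1 — rule 1, rule 3, rule 8, derive wooden(x), large(rex), swims(x).
Round 2 — rule 2, rule 6, derive valid(x), green(x).
Round 3 — rule 9, derive ready(rex).
Round 4 — rule 10, derive cold(x).
Round 5 — rule 7, derive locked(rex).
ready(rex) appears in round 3, so it is derivable.

yes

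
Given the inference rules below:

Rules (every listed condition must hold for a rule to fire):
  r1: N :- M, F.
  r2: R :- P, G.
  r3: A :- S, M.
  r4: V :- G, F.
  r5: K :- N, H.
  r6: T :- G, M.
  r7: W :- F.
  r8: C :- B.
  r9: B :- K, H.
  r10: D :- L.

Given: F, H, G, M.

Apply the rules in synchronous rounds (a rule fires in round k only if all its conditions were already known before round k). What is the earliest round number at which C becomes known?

4

Round 1 fires r1, r4, r6, r7, giving N, V, T, W.
Round 2 fires r5, giving K.
Round 3 fires r9, giving B.
Round 4 fires r8, giving C.
C first appears in round 4.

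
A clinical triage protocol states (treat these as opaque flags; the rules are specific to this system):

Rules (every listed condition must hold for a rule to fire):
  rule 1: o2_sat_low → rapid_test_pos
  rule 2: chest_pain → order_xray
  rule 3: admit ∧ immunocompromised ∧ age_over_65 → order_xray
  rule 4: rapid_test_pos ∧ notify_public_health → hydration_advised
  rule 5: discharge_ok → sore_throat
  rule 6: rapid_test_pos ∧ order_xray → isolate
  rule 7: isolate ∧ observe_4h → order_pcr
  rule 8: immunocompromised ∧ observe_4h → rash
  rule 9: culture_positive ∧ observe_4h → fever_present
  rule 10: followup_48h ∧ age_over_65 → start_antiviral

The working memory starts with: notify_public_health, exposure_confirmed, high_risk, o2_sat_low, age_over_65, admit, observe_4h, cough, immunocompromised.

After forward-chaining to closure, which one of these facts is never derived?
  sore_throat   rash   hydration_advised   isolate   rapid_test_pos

sore_throat

Round 1: rule 1 [o2_sat_low → rapid_test_pos]; rule 3 [admit ∧ immunocompromised ∧ age_over_65 → order_xray]; rule 8 [immunocompromised ∧ observe_4h → rash]. New: rapid_test_pos, order_xray, rash.
Round 2: rule 4 [rapid_test_pos ∧ notify_public_health → hydration_advised]; rule 6 [rapid_test_pos ∧ order_xray → isolate]. New: hydration_advised, isolate.
Round 3: rule 7 [isolate ∧ observe_4h → order_pcr]. New: order_pcr.
Derived: rash (round 1), hydration_advised (round 2), isolate (round 2), rapid_test_pos (round 1). sore_throat never appears in any round.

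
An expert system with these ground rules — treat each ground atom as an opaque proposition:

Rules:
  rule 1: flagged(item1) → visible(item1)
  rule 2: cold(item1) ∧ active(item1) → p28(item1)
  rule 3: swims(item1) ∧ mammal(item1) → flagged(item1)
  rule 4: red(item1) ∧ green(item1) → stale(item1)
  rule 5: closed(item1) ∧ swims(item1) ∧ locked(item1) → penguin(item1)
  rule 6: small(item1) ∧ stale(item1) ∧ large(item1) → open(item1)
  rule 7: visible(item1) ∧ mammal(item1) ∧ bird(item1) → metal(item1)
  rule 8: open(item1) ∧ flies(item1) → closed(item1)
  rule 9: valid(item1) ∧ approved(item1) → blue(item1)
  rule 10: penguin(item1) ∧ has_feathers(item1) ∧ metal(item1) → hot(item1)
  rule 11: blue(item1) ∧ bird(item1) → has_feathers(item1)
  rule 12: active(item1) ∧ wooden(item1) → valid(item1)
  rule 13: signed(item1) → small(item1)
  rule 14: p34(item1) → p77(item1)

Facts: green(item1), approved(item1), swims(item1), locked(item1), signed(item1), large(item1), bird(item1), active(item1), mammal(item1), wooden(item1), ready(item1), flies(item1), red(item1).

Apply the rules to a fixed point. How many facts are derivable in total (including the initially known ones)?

Round 1 — rule 3, rule 4, rule 12, rule 13, derive flagged(item1), stale(item1), valid(item1), small(item1).
Round 2 — rule 1, rule 6, rule 9, derive visible(item1), open(item1), blue(item1).
Round 3 — rule 7, rule 8, rule 11, derive metal(item1), closed(item1), has_feathers(item1).
Round 4 — rule 5, derive penguin(item1).
Round 5 — rule 10, derive hot(item1).
Closure: {active(item1), approved(item1), bird(item1), blue(item1), closed(item1), flagged(item1), flies(item1), green(item1), has_feathers(item1), hot(item1), large(item1), locked(item1), mammal(item1), metal(item1), open(item1), penguin(item1), ready(item1), red(item1), signed(item1), small(item1), stale(item1), swims(item1), valid(item1), visible(item1), wooden(item1)} — 25 facts.

25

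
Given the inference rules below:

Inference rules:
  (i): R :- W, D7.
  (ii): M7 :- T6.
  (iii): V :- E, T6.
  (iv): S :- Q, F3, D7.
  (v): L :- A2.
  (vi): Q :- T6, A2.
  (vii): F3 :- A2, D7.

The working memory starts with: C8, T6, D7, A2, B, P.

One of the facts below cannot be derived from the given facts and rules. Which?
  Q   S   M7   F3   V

V

Round 1: (ii) [M7 :- T6.]; (v) [L :- A2.]; (vi) [Q :- T6, A2.]; (vii) [F3 :- A2, D7.]. Adds M7, L, Q, F3.
Round 2: (iv) [S :- Q, F3, D7.]. Adds S.
Derived: S (round 2), Q (round 1), F3 (round 1), M7 (round 1). V never appears in any round.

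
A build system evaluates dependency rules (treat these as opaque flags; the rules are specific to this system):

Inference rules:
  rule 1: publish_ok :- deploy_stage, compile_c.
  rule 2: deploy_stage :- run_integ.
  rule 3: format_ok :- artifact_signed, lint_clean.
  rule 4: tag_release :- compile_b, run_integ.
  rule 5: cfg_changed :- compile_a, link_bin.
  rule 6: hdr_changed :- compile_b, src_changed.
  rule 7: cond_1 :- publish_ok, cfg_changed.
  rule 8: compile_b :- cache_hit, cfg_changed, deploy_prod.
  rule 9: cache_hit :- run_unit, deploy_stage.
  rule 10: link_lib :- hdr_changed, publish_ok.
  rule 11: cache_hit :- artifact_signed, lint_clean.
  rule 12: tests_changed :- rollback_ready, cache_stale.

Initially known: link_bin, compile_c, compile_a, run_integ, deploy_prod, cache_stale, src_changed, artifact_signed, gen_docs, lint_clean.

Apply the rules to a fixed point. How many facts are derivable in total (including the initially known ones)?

Round 1: rule 2 [deploy_stage :- run_integ.]; rule 3 [format_ok :- artifact_signed, lint_clean.]; rule 5 [cfg_changed :- compile_a, link_bin.]; rule 11 [cache_hit :- artifact_signed, lint_clean.]. Adds deploy_stage, format_ok, cfg_changed, cache_hit.
Round 2: rule 1 [publish_ok :- deploy_stage, compile_c.]; rule 8 [compile_b :- cache_hit, cfg_changed, deploy_prod.]. Adds publish_ok, compile_b.
Round 3: rule 4 [tag_release :- compile_b, run_integ.]; rule 6 [hdr_changed :- compile_b, src_changed.]; rule 7 [cond_1 :- publish_ok, cfg_changed.]. Adds tag_release, hdr_changed, cond_1.
Round 4: rule 10 [link_lib :- hdr_changed, publish_ok.]. Adds link_lib.
Closure: {artifact_signed, cache_hit, cache_stale, cfg_changed, compile_a, compile_b, compile_c, cond_1, deploy_prod, deploy_stage, format_ok, gen_docs, hdr_changed, link_bin, link_lib, lint_clean, publish_ok, run_integ, src_changed, tag_release} — 20 facts.

20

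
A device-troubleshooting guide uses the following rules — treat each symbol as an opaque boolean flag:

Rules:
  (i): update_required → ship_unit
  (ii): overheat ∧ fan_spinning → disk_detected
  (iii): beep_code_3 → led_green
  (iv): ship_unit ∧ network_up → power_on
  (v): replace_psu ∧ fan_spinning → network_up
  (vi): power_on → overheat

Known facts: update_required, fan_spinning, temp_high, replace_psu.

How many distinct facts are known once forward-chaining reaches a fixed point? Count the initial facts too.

[1] (i) [update_required → ship_unit]; (v) [replace_psu ∧ fan_spinning → network_up]. ⇒ new: ship_unit, network_up.
[2] (iv) [ship_unit ∧ network_up → power_on]. ⇒ new: power_on.
[3] (vi) [power_on → overheat]. ⇒ new: overheat.
[4] (ii) [overheat ∧ fan_spinning → disk_detected]. ⇒ new: disk_detected.
Closure: {disk_detected, fan_spinning, network_up, overheat, power_on, replace_psu, ship_unit, temp_high, update_required} — 9 facts.

9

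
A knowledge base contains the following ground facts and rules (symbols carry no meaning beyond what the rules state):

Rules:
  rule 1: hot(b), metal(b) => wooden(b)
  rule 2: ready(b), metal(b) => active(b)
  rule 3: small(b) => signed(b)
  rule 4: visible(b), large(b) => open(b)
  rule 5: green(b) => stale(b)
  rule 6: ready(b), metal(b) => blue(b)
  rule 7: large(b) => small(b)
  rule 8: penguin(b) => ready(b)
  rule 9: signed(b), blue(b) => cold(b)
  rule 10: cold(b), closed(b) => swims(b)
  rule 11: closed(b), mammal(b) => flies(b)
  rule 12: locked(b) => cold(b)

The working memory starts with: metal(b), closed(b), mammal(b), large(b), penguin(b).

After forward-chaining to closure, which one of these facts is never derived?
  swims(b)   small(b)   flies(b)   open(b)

open(b)

Round 1 fires rule 7, rule 8, rule 11, giving small(b), ready(b), flies(b).
Round 2 fires rule 2, rule 3, rule 6, giving active(b), signed(b), blue(b).
Round 3 fires rule 9, giving cold(b).
Round 4 fires rule 10, giving swims(b).
Derived: small(b) (round 1), flies(b) (round 1), swims(b) (round 4). open(b) never appears in any round.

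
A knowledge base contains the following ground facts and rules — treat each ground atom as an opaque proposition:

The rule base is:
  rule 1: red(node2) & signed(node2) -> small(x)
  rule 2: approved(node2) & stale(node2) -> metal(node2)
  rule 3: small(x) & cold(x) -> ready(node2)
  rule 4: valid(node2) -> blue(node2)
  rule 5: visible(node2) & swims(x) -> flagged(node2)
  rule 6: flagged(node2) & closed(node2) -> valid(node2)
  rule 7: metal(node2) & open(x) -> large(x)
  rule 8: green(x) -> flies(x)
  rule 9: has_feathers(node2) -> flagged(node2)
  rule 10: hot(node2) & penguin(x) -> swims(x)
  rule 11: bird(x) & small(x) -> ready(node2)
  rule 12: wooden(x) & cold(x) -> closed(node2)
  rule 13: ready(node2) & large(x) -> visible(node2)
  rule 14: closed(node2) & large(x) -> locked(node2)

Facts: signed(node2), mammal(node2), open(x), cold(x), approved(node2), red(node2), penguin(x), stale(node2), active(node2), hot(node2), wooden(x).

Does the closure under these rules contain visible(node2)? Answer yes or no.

Round 1 fires rule 1, rule 2, rule 10, rule 12, giving small(x), metal(node2), swims(x), closed(node2).
Round 2 fires rule 3, rule 7, giving ready(node2), large(x).
Round 3 fires rule 13, rule 14, giving visible(node2), locked(node2).
Round 4 fires rule 5, giving flagged(node2).
Round 5 fires rule 6, giving valid(node2).
Round 6 fires rule 4, giving blue(node2).
visible(node2) appears in round 3, so it is derivable.

yes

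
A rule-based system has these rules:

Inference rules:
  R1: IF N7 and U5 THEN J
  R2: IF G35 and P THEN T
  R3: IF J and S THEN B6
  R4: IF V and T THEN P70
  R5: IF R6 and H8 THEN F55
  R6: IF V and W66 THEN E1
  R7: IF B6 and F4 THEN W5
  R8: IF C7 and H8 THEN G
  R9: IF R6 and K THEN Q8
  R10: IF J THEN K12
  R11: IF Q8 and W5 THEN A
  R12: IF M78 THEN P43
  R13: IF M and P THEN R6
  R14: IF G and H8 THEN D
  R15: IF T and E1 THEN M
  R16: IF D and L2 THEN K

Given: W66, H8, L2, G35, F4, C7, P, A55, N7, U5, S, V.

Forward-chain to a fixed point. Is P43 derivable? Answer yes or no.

no

[1] R1 [IF N7 and U5 THEN J]; R2 [IF G35 and P THEN T]; R6 [IF V and W66 THEN E1]; R8 [IF C7 and H8 THEN G]. ⇒ new: J, T, E1, G.
[2] R3 [IF J and S THEN B6]; R4 [IF V and T THEN P70]; R10 [IF J THEN K12]; R14 [IF G and H8 THEN D]; R15 [IF T and E1 THEN M]. ⇒ new: B6, P70, K12, D, M.
[3] R7 [IF B6 and F4 THEN W5]; R13 [IF M and P THEN R6]; R16 [IF D and L2 THEN K]. ⇒ new: W5, R6, K.
[4] R5 [IF R6 and H8 THEN F55]; R9 [IF R6 and K THEN Q8]. ⇒ new: F55, Q8.
[5] R11 [IF Q8 and W5 THEN A]. ⇒ new: A.
Fixed point reached. P43 is concluded only by R12; R12 needs M78 (never derived).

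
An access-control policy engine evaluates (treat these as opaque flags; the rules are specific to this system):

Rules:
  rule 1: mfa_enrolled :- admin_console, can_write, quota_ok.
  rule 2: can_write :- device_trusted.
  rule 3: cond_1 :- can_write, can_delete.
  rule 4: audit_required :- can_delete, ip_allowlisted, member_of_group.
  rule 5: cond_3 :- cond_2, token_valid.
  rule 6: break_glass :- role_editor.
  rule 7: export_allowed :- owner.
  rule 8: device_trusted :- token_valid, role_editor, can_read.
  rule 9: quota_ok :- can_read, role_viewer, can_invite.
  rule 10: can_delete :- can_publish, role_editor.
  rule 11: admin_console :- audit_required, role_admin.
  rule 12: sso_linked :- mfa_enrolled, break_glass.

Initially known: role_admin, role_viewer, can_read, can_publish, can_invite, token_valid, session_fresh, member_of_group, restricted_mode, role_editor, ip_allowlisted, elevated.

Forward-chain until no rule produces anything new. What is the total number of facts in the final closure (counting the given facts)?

Round 1 — rule 6, rule 8, rule 9, rule 10, derive break_glass, device_trusted, quota_ok, can_delete.
Round 2 — rule 2, rule 4, derive can_write, audit_required.
Round 3 — rule 3, rule 11, derive cond_1, admin_console.
Round 4 — rule 1, derive mfa_enrolled.
Round 5 — rule 12, derive sso_linked.
Closure: {admin_console, audit_required, break_glass, can_delete, can_invite, can_publish, can_read, can_write, cond_1, device_trusted, elevated, ip_allowlisted, member_of_group, mfa_enrolled, quota_ok, restricted_mode, role_admin, role_editor, role_viewer, session_fresh, sso_linked, token_valid} — 22 facts.

22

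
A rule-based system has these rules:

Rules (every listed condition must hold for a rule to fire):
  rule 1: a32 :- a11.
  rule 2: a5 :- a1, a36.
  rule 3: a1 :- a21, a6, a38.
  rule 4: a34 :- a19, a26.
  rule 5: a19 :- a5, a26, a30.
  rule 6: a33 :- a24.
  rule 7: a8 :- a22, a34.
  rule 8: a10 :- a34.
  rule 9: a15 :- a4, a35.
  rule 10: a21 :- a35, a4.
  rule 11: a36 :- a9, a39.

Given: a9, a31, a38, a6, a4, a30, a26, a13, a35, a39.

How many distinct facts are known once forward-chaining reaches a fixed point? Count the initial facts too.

18

Round 1 fires rule 9, rule 10, rule 11, giving a15, a21, a36.
Round 2 fires rule 3, giving a1.
Round 3 fires rule 2, giving a5.
Round 4 fires rule 5, giving a19.
Round 5 fires rule 4, giving a34.
Round 6 fires rule 8, giving a10.
Closure: {a1, a10, a13, a15, a19, a21, a26, a30, a31, a34, a35, a36, a38, a39, a4, a5, a6, a9} — 18 facts.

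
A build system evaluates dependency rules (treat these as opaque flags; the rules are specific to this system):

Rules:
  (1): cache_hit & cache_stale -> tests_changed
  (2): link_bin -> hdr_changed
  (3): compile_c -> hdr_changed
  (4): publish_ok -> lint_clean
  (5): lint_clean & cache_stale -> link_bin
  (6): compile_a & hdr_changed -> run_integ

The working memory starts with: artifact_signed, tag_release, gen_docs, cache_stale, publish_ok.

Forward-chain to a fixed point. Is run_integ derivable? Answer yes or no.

[1] (4) [publish_ok -> lint_clean]. ⇒ new: lint_clean.
[2] (5) [lint_clean & cache_stale -> link_bin]. ⇒ new: link_bin.
[3] (2) [link_bin -> hdr_changed]. ⇒ new: hdr_changed.
Fixed point reached. run_integ is concluded only by (6); (6) needs compile_a (never derived).

no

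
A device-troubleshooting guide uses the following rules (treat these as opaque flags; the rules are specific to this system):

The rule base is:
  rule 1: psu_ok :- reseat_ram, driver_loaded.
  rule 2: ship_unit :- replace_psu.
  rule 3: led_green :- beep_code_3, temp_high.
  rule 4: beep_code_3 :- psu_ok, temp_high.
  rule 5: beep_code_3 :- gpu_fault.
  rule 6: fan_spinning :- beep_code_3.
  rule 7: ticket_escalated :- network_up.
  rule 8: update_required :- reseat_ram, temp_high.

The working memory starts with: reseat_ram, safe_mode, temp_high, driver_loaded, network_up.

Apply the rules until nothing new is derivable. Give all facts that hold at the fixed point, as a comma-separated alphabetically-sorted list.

beep_code_3, driver_loaded, fan_spinning, led_green, network_up, psu_ok, reseat_ram, safe_mode, temp_high, ticket_escalated, update_required

Round 1: rule 1 [psu_ok :- reseat_ram, driver_loaded.]; rule 7 [ticket_escalated :- network_up.]; rule 8 [update_required :- reseat_ram, temp_high.]. Adds psu_ok, ticket_escalated, update_required.
Round 2: rule 4 [beep_code_3 :- psu_ok, temp_high.]. Adds beep_code_3.
Round 3: rule 3 [led_green :- beep_code_3, temp_high.]; rule 6 [fan_spinning :- beep_code_3.]. Adds led_green, fan_spinning.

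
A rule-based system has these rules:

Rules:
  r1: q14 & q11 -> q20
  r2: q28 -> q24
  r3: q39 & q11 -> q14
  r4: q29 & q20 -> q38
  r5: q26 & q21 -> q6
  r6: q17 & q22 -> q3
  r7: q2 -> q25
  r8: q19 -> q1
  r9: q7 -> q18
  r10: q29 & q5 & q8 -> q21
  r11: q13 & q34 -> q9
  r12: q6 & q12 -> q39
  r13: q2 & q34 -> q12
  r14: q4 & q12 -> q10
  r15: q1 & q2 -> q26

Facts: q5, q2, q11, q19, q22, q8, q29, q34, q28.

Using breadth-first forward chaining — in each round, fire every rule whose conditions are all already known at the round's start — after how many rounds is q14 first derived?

[1] r2 [q28 -> q24]; r7 [q2 -> q25]; r8 [q19 -> q1]; r10 [q29 & q5 & q8 -> q21]; r13 [q2 & q34 -> q12]. ⇒ new: q24, q25, q1, q21, q12.
[2] r15 [q1 & q2 -> q26]. ⇒ new: q26.
[3] r5 [q26 & q21 -> q6]. ⇒ new: q6.
[4] r12 [q6 & q12 -> q39]. ⇒ new: q39.
[5] r3 [q39 & q11 -> q14]. ⇒ new: q14.
q14 first appears in round 5.

5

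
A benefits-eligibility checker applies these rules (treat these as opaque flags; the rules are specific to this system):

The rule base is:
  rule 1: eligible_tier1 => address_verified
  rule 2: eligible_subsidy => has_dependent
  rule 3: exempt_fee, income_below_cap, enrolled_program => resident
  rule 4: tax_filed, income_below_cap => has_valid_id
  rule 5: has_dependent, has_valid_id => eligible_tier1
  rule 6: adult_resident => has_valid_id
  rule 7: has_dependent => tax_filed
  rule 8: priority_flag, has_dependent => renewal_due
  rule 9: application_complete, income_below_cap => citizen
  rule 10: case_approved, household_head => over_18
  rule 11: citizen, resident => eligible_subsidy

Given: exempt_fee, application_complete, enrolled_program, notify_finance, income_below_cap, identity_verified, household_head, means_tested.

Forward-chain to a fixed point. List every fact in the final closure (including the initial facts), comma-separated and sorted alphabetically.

Round 1: rule 3 [exempt_fee, income_below_cap, enrolled_program => resident]; rule 9 [application_complete, income_below_cap => citizen]. New: resident, citizen.
Round 2: rule 11 [citizen, resident => eligible_subsidy]. New: eligible_subsidy.
Round 3: rule 2 [eligible_subsidy => has_dependent]. New: has_dependent.
Round 4: rule 7 [has_dependent => tax_filed]. New: tax_filed.
Round 5: rule 4 [tax_filed, income_below_cap => has_valid_id]. New: has_valid_id.
Round 6: rule 5 [has_dependent, has_valid_id => eligible_tier1]. New: eligible_tier1.
Round 7: rule 1 [eligible_tier1 => address_verified]. New: address_verified.

address_verified, application_complete, citizen, eligible_subsidy, eligible_tier1, enrolled_program, exempt_fee, has_dependent, has_valid_id, household_head, identity_verified, income_below_cap, means_tested, notify_finance, resident, tax_filed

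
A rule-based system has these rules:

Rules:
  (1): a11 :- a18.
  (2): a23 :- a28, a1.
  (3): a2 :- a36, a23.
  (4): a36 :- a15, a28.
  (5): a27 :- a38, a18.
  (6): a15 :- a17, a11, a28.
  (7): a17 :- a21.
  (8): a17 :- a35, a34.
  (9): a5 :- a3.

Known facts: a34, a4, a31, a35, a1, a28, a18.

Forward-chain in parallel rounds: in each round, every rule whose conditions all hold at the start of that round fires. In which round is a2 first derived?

4

Round 1 — (1), (2), (8), derive a11, a23, a17.
Round 2 — (6), derive a15.
Round 3 — (4), derive a36.
Round 4 — (3), derive a2.
a2 first appears in round 4.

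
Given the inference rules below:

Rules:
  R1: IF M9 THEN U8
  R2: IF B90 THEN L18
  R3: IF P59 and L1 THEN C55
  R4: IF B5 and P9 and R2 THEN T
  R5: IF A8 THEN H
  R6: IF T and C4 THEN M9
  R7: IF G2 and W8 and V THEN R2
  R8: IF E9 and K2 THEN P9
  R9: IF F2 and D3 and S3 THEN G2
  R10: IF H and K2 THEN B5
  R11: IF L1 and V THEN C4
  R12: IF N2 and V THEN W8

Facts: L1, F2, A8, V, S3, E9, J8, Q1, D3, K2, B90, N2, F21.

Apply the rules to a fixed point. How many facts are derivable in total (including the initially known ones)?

Round 1: R2 [IF B90 THEN L18]; R5 [IF A8 THEN H]; R8 [IF E9 and K2 THEN P9]; R9 [IF F2 and D3 and S3 THEN G2]; R11 [IF L1 and V THEN C4]; R12 [IF N2 and V THEN W8]. Adds L18, H, P9, G2, C4, W8.
Round 2: R7 [IF G2 and W8 and V THEN R2]; R10 [IF H and K2 THEN B5]. Adds R2, B5.
Round 3: R4 [IF B5 and P9 and R2 THEN T]. Adds T.
Round 4: R6 [IF T and C4 THEN M9]. Adds M9.
Round 5: R1 [IF M9 THEN U8]. Adds U8.
Closure: {A8, B5, B90, C4, D3, E9, F2, F21, G2, H, J8, K2, L1, L18, M9, N2, P9, Q1, R2, S3, T, U8, V, W8} — 24 facts.

24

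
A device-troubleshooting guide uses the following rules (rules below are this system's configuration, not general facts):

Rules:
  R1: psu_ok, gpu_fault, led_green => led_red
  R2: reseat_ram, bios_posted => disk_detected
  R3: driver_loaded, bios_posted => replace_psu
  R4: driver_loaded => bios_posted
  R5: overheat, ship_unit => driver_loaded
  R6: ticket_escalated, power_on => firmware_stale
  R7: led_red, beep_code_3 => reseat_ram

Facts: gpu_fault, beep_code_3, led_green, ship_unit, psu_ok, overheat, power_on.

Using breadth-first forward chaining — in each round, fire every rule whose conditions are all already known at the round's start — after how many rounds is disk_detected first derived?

3

Round 1: R1 [psu_ok, gpu_fault, led_green => led_red]; R5 [overheat, ship_unit => driver_loaded]. New: led_red, driver_loaded.
Round 2: R4 [driver_loaded => bios_posted]; R7 [led_red, beep_code_3 => reseat_ram]. New: bios_posted, reseat_ram.
Round 3: R2 [reseat_ram, bios_posted => disk_detected]; R3 [driver_loaded, bios_posted => replace_psu]. New: disk_detected, replace_psu.
disk_detected first appears in round 3.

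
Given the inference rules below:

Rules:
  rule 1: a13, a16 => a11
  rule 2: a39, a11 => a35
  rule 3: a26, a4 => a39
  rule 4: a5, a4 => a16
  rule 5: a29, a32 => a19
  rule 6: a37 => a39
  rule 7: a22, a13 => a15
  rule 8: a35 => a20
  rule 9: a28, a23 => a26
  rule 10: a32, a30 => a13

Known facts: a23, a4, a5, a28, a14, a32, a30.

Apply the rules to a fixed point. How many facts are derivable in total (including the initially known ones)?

14

[1] rule 4 [a5, a4 => a16]; rule 9 [a28, a23 => a26]; rule 10 [a32, a30 => a13]. ⇒ new: a16, a26, a13.
[2] rule 1 [a13, a16 => a11]; rule 3 [a26, a4 => a39]. ⇒ new: a11, a39.
[3] rule 2 [a39, a11 => a35]. ⇒ new: a35.
[4] rule 8 [a35 => a20]. ⇒ new: a20.
Closure: {a11, a13, a14, a16, a20, a23, a26, a28, a30, a32, a35, a39, a4, a5} — 14 facts.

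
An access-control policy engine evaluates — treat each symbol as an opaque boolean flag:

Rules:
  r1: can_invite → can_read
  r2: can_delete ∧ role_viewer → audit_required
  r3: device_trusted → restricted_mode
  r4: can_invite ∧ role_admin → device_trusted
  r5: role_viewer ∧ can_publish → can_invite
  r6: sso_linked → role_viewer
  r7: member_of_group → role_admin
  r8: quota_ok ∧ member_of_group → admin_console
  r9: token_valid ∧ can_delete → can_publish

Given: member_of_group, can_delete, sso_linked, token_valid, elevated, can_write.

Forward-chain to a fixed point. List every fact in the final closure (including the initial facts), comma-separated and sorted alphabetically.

Round 1 — r6, r7, r9, derive role_viewer, role_admin, can_publish.
Round 2 — r2, r5, derive audit_required, can_invite.
Round 3 — r1, r4, derive can_read, device_trusted.
Round 4 — r3, derive restricted_mode.

audit_required, can_delete, can_invite, can_publish, can_read, can_write, device_trusted, elevated, member_of_group, restricted_mode, role_admin, role_viewer, sso_linked, token_valid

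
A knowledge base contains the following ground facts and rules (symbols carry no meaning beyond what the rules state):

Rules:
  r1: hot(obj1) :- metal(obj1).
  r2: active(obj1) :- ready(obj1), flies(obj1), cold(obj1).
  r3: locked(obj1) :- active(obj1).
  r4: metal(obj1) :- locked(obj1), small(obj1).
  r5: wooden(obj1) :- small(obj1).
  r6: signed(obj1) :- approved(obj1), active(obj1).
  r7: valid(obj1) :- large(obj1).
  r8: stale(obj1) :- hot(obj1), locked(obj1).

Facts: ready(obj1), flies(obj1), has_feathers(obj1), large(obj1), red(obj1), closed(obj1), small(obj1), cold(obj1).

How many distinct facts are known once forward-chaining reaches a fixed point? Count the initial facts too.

Round 1: r2 [active(obj1) :- ready(obj1), flies(obj1), cold(obj1).]; r5 [wooden(obj1) :- small(obj1).]; r7 [valid(obj1) :- large(obj1).]. Adds active(obj1), wooden(obj1), valid(obj1).
Round 2: r3 [locked(obj1) :- active(obj1).]. Adds locked(obj1).
Round 3: r4 [metal(obj1) :- locked(obj1), small(obj1).]. Adds metal(obj1).
Round 4: r1 [hot(obj1) :- metal(obj1).]. Adds hot(obj1).
Round 5: r8 [stale(obj1) :- hot(obj1), locked(obj1).]. Adds stale(obj1).
Closure: {active(obj1), closed(obj1), cold(obj1), flies(obj1), has_feathers(obj1), hot(obj1), large(obj1), locked(obj1), metal(obj1), ready(obj1), red(obj1), small(obj1), stale(obj1), valid(obj1), wooden(obj1)} — 15 facts.

15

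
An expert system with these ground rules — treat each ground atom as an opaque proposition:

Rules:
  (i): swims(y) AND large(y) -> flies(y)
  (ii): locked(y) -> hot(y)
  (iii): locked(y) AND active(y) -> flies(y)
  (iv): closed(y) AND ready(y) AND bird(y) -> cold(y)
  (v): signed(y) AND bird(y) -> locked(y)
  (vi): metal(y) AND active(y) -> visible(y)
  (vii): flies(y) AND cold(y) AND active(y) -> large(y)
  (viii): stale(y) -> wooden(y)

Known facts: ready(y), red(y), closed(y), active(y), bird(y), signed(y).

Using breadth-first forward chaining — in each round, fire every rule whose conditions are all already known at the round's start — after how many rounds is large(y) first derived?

Round 1: (iv) [closed(y) AND ready(y) AND bird(y) -> cold(y)]; (v) [signed(y) AND bird(y) -> locked(y)]. New: cold(y), locked(y).
Round 2: (ii) [locked(y) -> hot(y)]; (iii) [locked(y) AND active(y) -> flies(y)]. New: hot(y), flies(y).
Round 3: (vii) [flies(y) AND cold(y) AND active(y) -> large(y)]. New: large(y).
large(y) first appears in round 3.

3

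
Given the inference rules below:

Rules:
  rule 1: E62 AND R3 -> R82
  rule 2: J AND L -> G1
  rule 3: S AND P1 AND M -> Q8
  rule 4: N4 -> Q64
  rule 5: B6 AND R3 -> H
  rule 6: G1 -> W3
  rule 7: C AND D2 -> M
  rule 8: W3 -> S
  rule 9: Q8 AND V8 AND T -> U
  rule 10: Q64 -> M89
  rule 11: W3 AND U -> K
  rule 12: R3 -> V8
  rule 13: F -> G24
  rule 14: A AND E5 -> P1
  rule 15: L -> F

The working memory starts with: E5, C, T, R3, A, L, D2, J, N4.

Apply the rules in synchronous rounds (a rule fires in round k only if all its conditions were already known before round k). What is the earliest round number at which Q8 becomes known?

Round 1 fires rule 2, rule 4, rule 7, rule 12, rule 14, rule 15, giving G1, Q64, M, V8, P1, F.
Round 2 fires rule 6, rule 10, rule 13, giving W3, M89, G24.
Round 3 fires rule 8, giving S.
Round 4 fires rule 3, giving Q8.
Q8 first appears in round 4.

4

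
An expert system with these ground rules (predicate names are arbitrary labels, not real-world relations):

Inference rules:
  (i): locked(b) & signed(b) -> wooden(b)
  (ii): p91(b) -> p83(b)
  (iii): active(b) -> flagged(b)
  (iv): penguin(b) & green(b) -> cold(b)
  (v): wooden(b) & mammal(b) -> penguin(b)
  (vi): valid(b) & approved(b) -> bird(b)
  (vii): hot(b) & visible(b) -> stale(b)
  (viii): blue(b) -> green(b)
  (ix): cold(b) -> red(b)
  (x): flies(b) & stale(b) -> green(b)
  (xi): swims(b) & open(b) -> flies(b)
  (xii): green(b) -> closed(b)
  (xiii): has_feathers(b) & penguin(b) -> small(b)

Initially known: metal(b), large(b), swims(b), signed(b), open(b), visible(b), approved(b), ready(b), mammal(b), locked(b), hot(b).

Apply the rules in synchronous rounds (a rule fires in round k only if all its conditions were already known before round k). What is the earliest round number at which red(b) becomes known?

Round 1: (i) [locked(b) & signed(b) -> wooden(b)]; (vii) [hot(b) & visible(b) -> stale(b)]; (xi) [swims(b) & open(b) -> flies(b)]. New: wooden(b), stale(b), flies(b).
Round 2: (v) [wooden(b) & mammal(b) -> penguin(b)]; (x) [flies(b) & stale(b) -> green(b)]. New: penguin(b), green(b).
Round 3: (iv) [penguin(b) & green(b) -> cold(b)]; (xii) [green(b) -> closed(b)]. New: cold(b), closed(b).
Round 4: (ix) [cold(b) -> red(b)]. New: red(b).
red(b) first appears in round 4.

4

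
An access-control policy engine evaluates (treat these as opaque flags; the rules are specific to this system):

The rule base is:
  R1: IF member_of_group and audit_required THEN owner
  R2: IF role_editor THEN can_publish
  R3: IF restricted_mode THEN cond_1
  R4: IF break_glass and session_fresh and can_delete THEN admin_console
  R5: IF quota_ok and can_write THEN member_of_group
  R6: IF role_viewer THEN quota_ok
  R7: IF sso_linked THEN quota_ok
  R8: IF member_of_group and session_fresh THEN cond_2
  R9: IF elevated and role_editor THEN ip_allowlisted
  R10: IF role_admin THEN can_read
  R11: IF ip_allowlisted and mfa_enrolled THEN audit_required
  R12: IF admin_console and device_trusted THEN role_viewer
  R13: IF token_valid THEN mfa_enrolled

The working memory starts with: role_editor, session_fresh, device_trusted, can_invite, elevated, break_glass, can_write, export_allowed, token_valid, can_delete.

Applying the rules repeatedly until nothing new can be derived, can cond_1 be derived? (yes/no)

Round 1 fires R2, R4, R9, R13, giving can_publish, admin_console, ip_allowlisted, mfa_enrolled.
Round 2 fires R11, R12, giving audit_required, role_viewer.
Round 3 fires R6, giving quota_ok.
Round 4 fires R5, giving member_of_group.
Round 5 fires R1, R8, giving owner, cond_2.
Fixed point reached. cond_1 is concluded only by R3; R3 needs restricted_mode (never derived).

no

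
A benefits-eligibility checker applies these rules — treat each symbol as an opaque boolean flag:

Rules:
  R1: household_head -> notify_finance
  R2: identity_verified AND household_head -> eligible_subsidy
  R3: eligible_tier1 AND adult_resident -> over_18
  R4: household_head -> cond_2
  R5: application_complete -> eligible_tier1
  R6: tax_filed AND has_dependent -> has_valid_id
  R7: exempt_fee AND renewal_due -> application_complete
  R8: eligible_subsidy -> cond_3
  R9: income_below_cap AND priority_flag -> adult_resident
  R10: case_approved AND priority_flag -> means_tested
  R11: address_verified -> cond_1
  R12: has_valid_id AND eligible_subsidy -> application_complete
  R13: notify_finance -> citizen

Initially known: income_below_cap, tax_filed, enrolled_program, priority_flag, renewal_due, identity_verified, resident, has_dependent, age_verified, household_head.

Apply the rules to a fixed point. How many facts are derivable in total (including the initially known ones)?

20

[1] R1 [household_head -> notify_finance]; R2 [identity_verified AND household_head -> eligible_subsidy]; R4 [household_head -> cond_2]; R6 [tax_filed AND has_dependent -> has_valid_id]; R9 [income_below_cap AND priority_flag -> adult_resident]. ⇒ new: notify_finance, eligible_subsidy, cond_2, has_valid_id, adult_resident.
[2] R8 [eligible_subsidy -> cond_3]; R12 [has_valid_id AND eligible_subsidy -> application_complete]; R13 [notify_finance -> citizen]. ⇒ new: cond_3, application_complete, citizen.
[3] R5 [application_complete -> eligible_tier1]. ⇒ new: eligible_tier1.
[4] R3 [eligible_tier1 AND adult_resident -> over_18]. ⇒ new: over_18.
Closure: {adult_resident, age_verified, application_complete, citizen, cond_2, cond_3, eligible_subsidy, eligible_tier1, enrolled_program, has_dependent, has_valid_id, household_head, identity_verified, income_below_cap, notify_finance, over_18, priority_flag, renewal_due, resident, tax_filed} — 20 facts.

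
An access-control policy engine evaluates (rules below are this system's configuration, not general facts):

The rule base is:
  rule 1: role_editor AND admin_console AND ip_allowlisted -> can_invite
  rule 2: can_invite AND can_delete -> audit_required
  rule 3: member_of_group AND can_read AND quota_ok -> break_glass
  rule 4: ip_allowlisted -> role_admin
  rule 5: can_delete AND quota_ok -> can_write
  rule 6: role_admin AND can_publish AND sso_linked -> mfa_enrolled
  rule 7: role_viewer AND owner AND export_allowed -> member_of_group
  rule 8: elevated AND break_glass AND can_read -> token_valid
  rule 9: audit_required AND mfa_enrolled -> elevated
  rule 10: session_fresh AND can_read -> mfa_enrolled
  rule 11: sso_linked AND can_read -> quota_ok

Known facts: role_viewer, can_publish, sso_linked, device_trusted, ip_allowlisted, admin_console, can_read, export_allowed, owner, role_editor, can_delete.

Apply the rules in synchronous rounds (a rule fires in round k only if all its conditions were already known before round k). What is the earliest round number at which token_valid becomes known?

[1] rule 1 [role_editor AND admin_console AND ip_allowlisted -> can_invite]; rule 4 [ip_allowlisted -> role_admin]; rule 7 [role_viewer AND owner AND export_allowed -> member_of_group]; rule 11 [sso_linked AND can_read -> quota_ok]. ⇒ new: can_invite, role_admin, member_of_group, quota_ok.
[2] rule 2 [can_invite AND can_delete -> audit_required]; rule 3 [member_of_group AND can_read AND quota_ok -> break_glass]; rule 5 [can_delete AND quota_ok -> can_write]; rule 6 [role_admin AND can_publish AND sso_linked -> mfa_enrolled]. ⇒ new: audit_required, break_glass, can_write, mfa_enrolled.
[3] rule 9 [audit_required AND mfa_enrolled -> elevated]. ⇒ new: elevated.
[4] rule 8 [elevated AND break_glass AND can_read -> token_valid]. ⇒ new: token_valid.
token_valid first appears in round 4.

4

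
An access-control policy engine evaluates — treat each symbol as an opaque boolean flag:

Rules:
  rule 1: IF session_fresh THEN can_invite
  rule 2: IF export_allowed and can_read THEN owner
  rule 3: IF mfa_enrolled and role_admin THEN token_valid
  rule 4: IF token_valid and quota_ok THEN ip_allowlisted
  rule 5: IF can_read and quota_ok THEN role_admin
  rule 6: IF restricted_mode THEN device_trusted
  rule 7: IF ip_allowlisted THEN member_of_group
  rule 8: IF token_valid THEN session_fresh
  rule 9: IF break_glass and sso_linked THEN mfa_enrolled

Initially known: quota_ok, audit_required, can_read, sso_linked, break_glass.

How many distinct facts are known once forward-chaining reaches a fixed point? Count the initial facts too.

12

[1] rule 5 [IF can_read and quota_ok THEN role_admin]; rule 9 [IF break_glass and sso_linked THEN mfa_enrolled]. ⇒ new: role_admin, mfa_enrolled.
[2] rule 3 [IF mfa_enrolled and role_admin THEN token_valid]. ⇒ new: token_valid.
[3] rule 4 [IF token_valid and quota_ok THEN ip_allowlisted]; rule 8 [IF token_valid THEN session_fresh]. ⇒ new: ip_allowlisted, session_fresh.
[4] rule 1 [IF session_fresh THEN can_invite]; rule 7 [IF ip_allowlisted THEN member_of_group]. ⇒ new: can_invite, member_of_group.
Closure: {audit_required, break_glass, can_invite, can_read, ip_allowlisted, member_of_group, mfa_enrolled, quota_ok, role_admin, session_fresh, sso_linked, token_valid} — 12 facts.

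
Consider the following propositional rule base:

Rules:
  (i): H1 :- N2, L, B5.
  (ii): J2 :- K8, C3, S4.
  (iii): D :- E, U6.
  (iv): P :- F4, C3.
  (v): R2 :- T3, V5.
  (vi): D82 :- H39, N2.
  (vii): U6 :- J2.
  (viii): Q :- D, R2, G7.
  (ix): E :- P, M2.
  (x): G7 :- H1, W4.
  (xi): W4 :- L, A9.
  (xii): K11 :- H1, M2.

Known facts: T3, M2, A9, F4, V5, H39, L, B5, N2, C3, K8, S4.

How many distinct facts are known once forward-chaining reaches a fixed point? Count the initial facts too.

Round 1 — (i), (ii), (iv), (v), (vi), (xi), derive H1, J2, P, R2, D82, W4.
Round 2 — (vii), (ix), (x), (xii), derive U6, E, G7, K11.
Round 3 — (iii), derive D.
Round 4 — (viii), derive Q.
Closure: {A9, B5, C3, D, D82, E, F4, G7, H1, H39, J2, K11, K8, L, M2, N2, P, Q, R2, S4, T3, U6, V5, W4} — 24 facts.

24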